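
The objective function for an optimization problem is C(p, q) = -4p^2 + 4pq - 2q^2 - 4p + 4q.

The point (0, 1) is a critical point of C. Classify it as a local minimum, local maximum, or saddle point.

local maximum

The Hessian of C is constant: H = [[-8, 4], [4, -4]].
det(H) = (-8)·(-4) − 4² = 16.
det(H) > 0 and tr(H) = -12 < 0, so H is negative definite and the point is a local maximum.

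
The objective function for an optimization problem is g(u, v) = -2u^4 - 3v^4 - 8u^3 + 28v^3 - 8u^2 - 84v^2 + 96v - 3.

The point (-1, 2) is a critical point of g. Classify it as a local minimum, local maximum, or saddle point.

local minimum

The mixed partial ∂²g/∂u∂v is 0, so the Hessian at any point is diag(g_uu, g_vv) = diag(-8(3u^2 + 6u + 2), 12(-3v^2 + 14v - 14)).
At (-1, 2): H = diag(8, 24).
Both eigenvalues are positive, so H is positive definite: a local minimum.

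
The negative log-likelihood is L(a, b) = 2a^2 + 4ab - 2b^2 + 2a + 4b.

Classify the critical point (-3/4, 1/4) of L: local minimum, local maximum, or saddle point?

saddle point

The Hessian of L is constant: H = [[4, 4], [4, -4]].
det(H) = 4·(-4) − 4² = -32.
Since det(H) < 0, H is indefinite and the critical point is a saddle point.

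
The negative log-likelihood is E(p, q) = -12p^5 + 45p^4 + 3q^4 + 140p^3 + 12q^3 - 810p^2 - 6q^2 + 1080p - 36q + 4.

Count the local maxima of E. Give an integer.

2

E separates as a function of p plus a function of q, so ∇E=0 decouples.
∂E/∂p = -60(p - 3)(p - 2)(p - 1)(p + 3) = 0 at p ∈ {-3, 1, 2, 3}; ∂E/∂q = 12(q - 1)(q + 1)(q + 3) = 0 at q ∈ {-3, -1, 1}.
The Hessian is diagonal: diag(E_pp, E_qq). Second derivatives: E_pp(-3)=7200, E_pp(1)=-480, E_pp(2)=300, E_pp(3)=-720; E_qq(-3)=96, E_qq(-1)=-48, E_qq(1)=96.
Local maxima occur where both diagonal entries negative: (1, -1), (3, -1). Count: 2.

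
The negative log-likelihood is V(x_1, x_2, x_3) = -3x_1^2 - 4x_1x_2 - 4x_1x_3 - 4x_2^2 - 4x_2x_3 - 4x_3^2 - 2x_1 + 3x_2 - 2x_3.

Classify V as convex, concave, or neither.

V is quadratic, so its Hessian is the constant matrix H = [[-6, -4, -4], [-4, -8, -4], [-4, -4, -8]].
Leading principal minors: -6, 32, -160.
Signs alternate −, +, − ⇒ H ≺ 0 ⇒ concave.

concave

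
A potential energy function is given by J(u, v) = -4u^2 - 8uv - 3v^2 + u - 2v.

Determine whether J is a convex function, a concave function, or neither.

neither

J is quadratic, so its Hessian is the constant matrix H = [[-8, -8], [-8, -6]].
det(H) = -16, tr(H) = -14.
det(H) < 0, so H is indefinite: neither convex nor concave.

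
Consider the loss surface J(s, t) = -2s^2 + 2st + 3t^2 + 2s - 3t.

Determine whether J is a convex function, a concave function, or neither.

neither

J is quadratic, so its Hessian is the constant matrix H = [[-4, 2], [2, 6]].
det(H) = -28, tr(H) = 2.
det(H) < 0, so H is indefinite: neither convex nor concave.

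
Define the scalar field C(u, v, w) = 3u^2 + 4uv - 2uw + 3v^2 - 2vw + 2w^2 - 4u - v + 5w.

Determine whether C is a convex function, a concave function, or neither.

convex

C is quadratic, so its Hessian is the constant matrix H = [[6, 4, -2], [4, 6, -2], [-2, -2, 4]].
Leading principal minors: 6, 20, 64.
All positive ⇒ H ≻ 0 ⇒ convex.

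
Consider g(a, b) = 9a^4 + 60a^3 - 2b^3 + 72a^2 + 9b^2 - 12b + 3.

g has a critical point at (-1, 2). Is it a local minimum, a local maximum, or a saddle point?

The mixed partial ∂²g/∂a∂b is 0, so the Hessian at any point is diag(g_aa, g_bb) = diag(36(3a^2 + 10a + 4), 6(-2b + 3)).
At (-1, 2): H = diag(-108, -6).
Both eigenvalues are negative, so H is negative definite: a local maximum.

local maximum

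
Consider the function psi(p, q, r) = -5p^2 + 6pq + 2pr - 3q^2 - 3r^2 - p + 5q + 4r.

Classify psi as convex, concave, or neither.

concave

psi is quadratic, so its Hessian is the constant matrix H = [[-10, 6, 2], [6, -6, 0], [2, 0, -6]].
Leading principal minors: -10, 24, -120.
Signs alternate −, +, − ⇒ H ≺ 0 ⇒ concave.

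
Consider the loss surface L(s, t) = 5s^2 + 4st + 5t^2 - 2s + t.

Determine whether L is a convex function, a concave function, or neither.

L is quadratic, so its Hessian is the constant matrix H = [[10, 4], [4, 10]].
det(H) = 84, tr(H) = 20.
det(H) > 0 and tr(H) > 0, so H is positive definite everywhere: convex.

convex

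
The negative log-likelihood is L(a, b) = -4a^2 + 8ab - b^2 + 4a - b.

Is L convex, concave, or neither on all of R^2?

neither

L is quadratic, so its Hessian is the constant matrix H = [[-8, 8], [8, -2]].
det(H) = -48, tr(H) = -10.
det(H) < 0, so H is indefinite: neither convex nor concave.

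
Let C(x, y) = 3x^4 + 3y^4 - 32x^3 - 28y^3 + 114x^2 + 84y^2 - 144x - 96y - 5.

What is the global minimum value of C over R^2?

-128

C(x,y) separates as P(x) + Q(y) − 5, so its minimum is min P + min Q − 5.
P'(x) = 12(x - 4)(x - 3)(x - 1) vanishes at x ∈ {1, 3, 4}; Q'(y) = 12(y - 4)(y - 2)(y - 1) vanishes at y ∈ {1, 2, 4}.
Local minima of P (where P''>0): P(1)=-59, P(4)=-32. Local minima of Q: Q(1)=-37, Q(4)=-64.
So the global minimum of C is P(1) + Q(4) − 5 = -59 − 64 − 5 = -128, attained at (1, 4).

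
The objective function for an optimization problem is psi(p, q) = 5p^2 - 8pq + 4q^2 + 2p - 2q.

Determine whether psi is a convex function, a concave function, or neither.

convex

psi is quadratic, so its Hessian is the constant matrix H = [[10, -8], [-8, 8]].
det(H) = 16, tr(H) = 18.
det(H) > 0 and tr(H) > 0, so H is positive definite everywhere: convex.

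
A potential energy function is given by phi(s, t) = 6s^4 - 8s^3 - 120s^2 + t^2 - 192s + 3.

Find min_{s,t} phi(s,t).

phi(s,t) separates as P(s) + Q(t) + 3, so its minimum is min P + min Q + 3.
P'(s) = 24(s - 4)(s + 1)(s + 2) vanishes at s ∈ {-2, -1, 4}; Q'(t) = 2t vanishes at t ∈ {0}.
Local minima of P (where P''>0): P(-2)=64, P(4)=-1664. Local minima of Q: Q(0)=0.
So the global minimum of phi is P(4) + Q(0) + 3 = -1664 + 0 + 3 = -1661, attained at (4, 0).

-1661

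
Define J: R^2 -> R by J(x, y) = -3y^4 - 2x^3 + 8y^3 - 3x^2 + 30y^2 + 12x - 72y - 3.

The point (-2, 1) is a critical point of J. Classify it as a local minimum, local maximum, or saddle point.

The mixed partial ∂²J/∂x∂y is 0, so the Hessian at any point is diag(J_xx, J_yy) = diag(-6(2x + 1), 12(-3y^2 + 4y + 5)).
At (-2, 1): H = diag(18, 72).
Both eigenvalues are positive, so H is positive definite: a local minimum.

local minimum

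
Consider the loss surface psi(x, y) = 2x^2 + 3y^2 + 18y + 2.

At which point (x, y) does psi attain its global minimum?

psi(x,y) separates as P(x) + Q(y) + 2, so its minimum is min P + min Q + 2.
P'(x) = 4x vanishes at x ∈ {0}; Q'(y) = 6y + 18 vanishes at y ∈ {-3}.
Local minima of P (where P''>0): P(0)=0. Local minima of Q: Q(-3)=-27.
So the global minimum of psi is P(0) + Q(-3) + 2 = 0 − 27 + 2 = -25, attained at (0, -3).

(0, -3)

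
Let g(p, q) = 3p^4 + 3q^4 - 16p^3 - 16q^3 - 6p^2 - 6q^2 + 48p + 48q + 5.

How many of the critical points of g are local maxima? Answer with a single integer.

1

g separates as a function of p plus a function of q, so ∇g=0 decouples.
∂g/∂p = 12(p - 4)(p - 1)(p + 1) = 0 at p ∈ {-1, 1, 4}; ∂g/∂q = 12(q - 4)(q - 1)(q + 1) = 0 at q ∈ {-1, 1, 4}.
The Hessian is diagonal: diag(g_pp, g_qq). Second derivatives: g_pp(-1)=120, g_pp(1)=-72, g_pp(4)=180; g_qq(-1)=120, g_qq(1)=-72, g_qq(4)=180.
Local maxima occur where both diagonal entries negative: (1, 1). Count: 1.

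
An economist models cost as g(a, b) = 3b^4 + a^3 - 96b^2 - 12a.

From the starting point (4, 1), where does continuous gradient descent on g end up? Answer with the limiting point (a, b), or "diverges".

g is separable, so gradient descent decouples: a follows -∂g/∂a, b follows -∂g/∂b.
∂g/∂a = 3(a - 2)(a + 2); at a=4 this is 36, so a decreases.
∂g/∂b = 12b(b - 4)(b + 4); at b=1 this is -180, so b increases.
a converges to its nearest critical value 2 (a local min of the a-part); b converges to 4. The iterate converges to (2, 4).

(2, 4)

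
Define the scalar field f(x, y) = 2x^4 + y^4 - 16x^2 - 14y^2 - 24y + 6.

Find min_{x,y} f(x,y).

-143

f(x,y) separates as P(x) + Q(y) + 6, so its minimum is min P + min Q + 6.
P'(x) = 8x(x - 2)(x + 2) vanishes at x ∈ {-2, 0, 2}; Q'(y) = 4(y - 3)(y + 1)(y + 2) vanishes at y ∈ {-2, -1, 3}.
Local minima of P (where P''>0): P(-2)=-32, P(2)=-32. Local minima of Q: Q(-2)=8, Q(3)=-117.
So the global minimum of f is P(-2) + Q(3) + 6 = -32 − 117 + 6 = -143, attained at (-2, 3).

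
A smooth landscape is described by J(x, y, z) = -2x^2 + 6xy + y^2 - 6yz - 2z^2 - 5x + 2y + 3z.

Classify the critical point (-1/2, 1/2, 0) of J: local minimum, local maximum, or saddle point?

saddle point

The Hessian is constant: H = [[-4, 6, 0], [6, 2, -6], [0, -6, -4]].
Leading principal minors: Δ₁ = -4, Δ₂ = -44, Δ₃ = 320.
The minors fit neither the all-positive nor the alternating-sign pattern, so H is indefinite: a saddle point.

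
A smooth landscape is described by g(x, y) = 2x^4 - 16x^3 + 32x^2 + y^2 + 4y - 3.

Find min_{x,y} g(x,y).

-7

g(x,y) separates as P(x) + Q(y) − 3, so its minimum is min P + min Q − 3.
P'(x) = 8x(x - 4)(x - 2) vanishes at x ∈ {0, 2, 4}; Q'(y) = 2y + 4 vanishes at y ∈ {-2}.
Local minima of P (where P''>0): P(0)=0, P(4)=0. Local minima of Q: Q(-2)=-4.
So the global minimum of g is P(0) + Q(-2) − 3 = 0 − 4 − 3 = -7, attained at (0, -2).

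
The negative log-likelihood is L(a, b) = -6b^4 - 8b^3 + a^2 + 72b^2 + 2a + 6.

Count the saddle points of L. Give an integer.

L separates as a function of a plus a function of b, so ∇L=0 decouples.
∂L/∂a = 2(a + 1) = 0 at a ∈ {-1}; ∂L/∂b = -24b(b - 2)(b + 3) = 0 at b ∈ {-3, 0, 2}.
The Hessian is diagonal: diag(L_aa, L_bb). Second derivatives: L_aa(-1)=2; L_bb(-3)=-360, L_bb(0)=144, L_bb(2)=-240.
Saddle points occur where the two diagonal entries have opposite signs: (-1, -3), (-1, 2). Count: 2.

2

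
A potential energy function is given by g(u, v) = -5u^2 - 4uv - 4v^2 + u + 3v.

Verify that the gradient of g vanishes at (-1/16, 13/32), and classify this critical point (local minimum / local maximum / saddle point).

local maximum

∇g = (-10u - 4v + 1, -4u - 8v + 3); substituting (-1/16, 13/32) gives ∇g = (0, 0), so (-1/16, 13/32) is indeed a critical point.
The Hessian of g is constant: H = [[-10, -4], [-4, -8]].
det(H) = (-10)·(-8) − (-4)² = 64.
det(H) > 0 and tr(H) = -18 < 0, so H is negative definite and the point is a local maximum.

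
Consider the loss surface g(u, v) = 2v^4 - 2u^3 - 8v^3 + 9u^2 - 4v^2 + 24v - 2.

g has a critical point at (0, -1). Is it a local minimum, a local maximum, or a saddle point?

local minimum

The mixed partial ∂²g/∂u∂v is 0, so the Hessian at any point is diag(g_uu, g_vv) = diag(6(-2u + 3), 8(3v^2 - 6v - 1)).
At (0, -1): H = diag(18, 64).
Both eigenvalues are positive, so H is positive definite: a local minimum.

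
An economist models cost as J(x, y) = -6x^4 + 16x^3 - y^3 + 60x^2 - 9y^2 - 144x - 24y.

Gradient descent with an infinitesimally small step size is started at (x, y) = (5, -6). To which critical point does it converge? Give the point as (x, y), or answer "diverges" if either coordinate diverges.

diverges

J is separable, so gradient descent decouples: x follows -∂J/∂x, y follows -∂J/∂y.
∂J/∂x = -24(x - 3)(x - 1)(x + 2); at x=5 this is -1344, so x increases.
∂J/∂y = -3(y + 2)(y + 4); at y=-6 this is -24, so y increases.
The x-coordinate has no critical point in that direction and runs off to infinity.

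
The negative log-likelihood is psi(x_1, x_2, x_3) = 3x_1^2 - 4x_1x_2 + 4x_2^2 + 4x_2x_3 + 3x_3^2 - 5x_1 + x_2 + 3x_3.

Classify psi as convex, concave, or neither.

convex

psi is quadratic, so its Hessian is the constant matrix H = [[6, -4, 0], [-4, 8, 4], [0, 4, 6]].
Leading principal minors: 6, 32, 96.
All positive ⇒ H ≻ 0 ⇒ convex.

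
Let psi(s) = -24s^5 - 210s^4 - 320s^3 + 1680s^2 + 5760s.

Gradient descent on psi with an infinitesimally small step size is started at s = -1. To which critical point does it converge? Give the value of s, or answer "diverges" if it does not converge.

psi'(s) = -120(s - 2)(s + 2)(s + 3)(s + 4), so psi'(-1) = 2160.
Gradient descent moves in the -psi' direction, i.e. s is decreasing.
The nearest critical point in that direction is s = -2, where psi'' = 960 > 0 (a local minimum). The iterate converges there.

-2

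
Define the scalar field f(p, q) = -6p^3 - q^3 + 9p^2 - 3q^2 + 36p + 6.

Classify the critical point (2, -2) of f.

The mixed partial ∂²f/∂p∂q is 0, so the Hessian at any point is diag(f_pp, f_qq) = diag(18(-2p + 1), -6(q + 1)).
At (2, -2): H = diag(-54, 6).
The eigenvalues have opposite signs, so H is indefinite: a saddle point.

saddle point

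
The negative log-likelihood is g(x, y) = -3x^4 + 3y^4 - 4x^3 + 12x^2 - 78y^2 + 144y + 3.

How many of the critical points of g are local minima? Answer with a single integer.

2

g separates as a function of x plus a function of y, so ∇g=0 decouples.
∂g/∂x = -12x(x - 1)(x + 2) = 0 at x ∈ {-2, 0, 1}; ∂g/∂y = 12(y - 3)(y - 1)(y + 4) = 0 at y ∈ {-4, 1, 3}.
The Hessian is diagonal: diag(g_xx, g_yy). Second derivatives: g_xx(-2)=-72, g_xx(0)=24, g_xx(1)=-36; g_yy(-4)=420, g_yy(1)=-120, g_yy(3)=168.
Local minima occur where both diagonal entries positive: (0, -4), (0, 3). Count: 2.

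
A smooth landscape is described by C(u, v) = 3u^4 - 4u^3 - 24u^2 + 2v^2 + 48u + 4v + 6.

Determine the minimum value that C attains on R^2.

-108

C(u,v) separates as P(u) + Q(v) + 6, so its minimum is min P + min Q + 6.
P'(u) = 12(u - 2)(u - 1)(u + 2) vanishes at u ∈ {-2, 1, 2}; Q'(v) = 4v + 4 vanishes at v ∈ {-1}.
Local minima of P (where P''>0): P(-2)=-112, P(2)=16. Local minima of Q: Q(-1)=-2.
So the global minimum of C is P(-2) + Q(-1) + 6 = -112 − 2 + 6 = -108, attained at (-2, -1).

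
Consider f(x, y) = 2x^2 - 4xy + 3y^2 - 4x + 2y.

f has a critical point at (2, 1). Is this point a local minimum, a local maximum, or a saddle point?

local minimum

The Hessian of f is constant: H = [[4, -4], [-4, 6]].
det(H) = 4·6 − (-4)² = 8.
det(H) > 0 and tr(H) = 10 > 0, so H is positive definite and the point is a local minimum.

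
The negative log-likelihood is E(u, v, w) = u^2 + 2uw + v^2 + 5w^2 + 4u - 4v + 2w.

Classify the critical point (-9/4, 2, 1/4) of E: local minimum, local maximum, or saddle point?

The Hessian is constant: H = [[2, 0, 2], [0, 2, 0], [2, 0, 10]].
Leading principal minors: Δ₁ = 2, Δ₂ = 4, Δ₃ = 32.
All leading minors are positive, so H is positive definite: a local minimum.

local minimum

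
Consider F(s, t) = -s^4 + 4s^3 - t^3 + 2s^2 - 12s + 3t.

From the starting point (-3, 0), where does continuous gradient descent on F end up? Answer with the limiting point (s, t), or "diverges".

diverges

F is separable, so gradient descent decouples: s follows -∂F/∂s, t follows -∂F/∂t.
∂F/∂s = -4(s - 3)(s - 1)(s + 1); at s=-3 this is 192, so s decreases.
∂F/∂t = -3(t - 1)(t + 1); at t=0 this is 3, so t decreases.
The s-coordinate has no critical point in that direction and runs off to infinity.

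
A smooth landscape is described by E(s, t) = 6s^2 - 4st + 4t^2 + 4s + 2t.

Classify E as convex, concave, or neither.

E is quadratic, so its Hessian is the constant matrix H = [[12, -4], [-4, 8]].
det(H) = 80, tr(H) = 20.
det(H) > 0 and tr(H) > 0, so H is positive definite everywhere: convex.

convex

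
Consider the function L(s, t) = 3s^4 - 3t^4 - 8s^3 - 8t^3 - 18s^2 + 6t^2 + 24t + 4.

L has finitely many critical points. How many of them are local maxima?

L separates as a function of s plus a function of t, so ∇L=0 decouples.
∂L/∂s = 12s(s - 3)(s + 1) = 0 at s ∈ {-1, 0, 3}; ∂L/∂t = -12(t - 1)(t + 1)(t + 2) = 0 at t ∈ {-2, -1, 1}.
The Hessian is diagonal: diag(L_ss, L_tt). Second derivatives: L_ss(-1)=48, L_ss(0)=-36, L_ss(3)=144; L_tt(-2)=-36, L_tt(-1)=24, L_tt(1)=-72.
Local maxima occur where both diagonal entries negative: (0, -2), (0, 1). Count: 2.

2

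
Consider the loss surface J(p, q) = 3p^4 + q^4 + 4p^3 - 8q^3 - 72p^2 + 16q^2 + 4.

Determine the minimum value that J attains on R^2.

-636

J(p,q) separates as A(p) + B(q) + 4, so its minimum is min A + min B + 4.
A'(p) = 12p(p - 3)(p + 4) vanishes at p ∈ {-4, 0, 3}; B'(q) = 4q(q - 4)(q - 2) vanishes at q ∈ {0, 2, 4}.
Local minima of A (where A''>0): A(-4)=-640, A(3)=-297. Local minima of B: B(0)=0, B(4)=0.
So the global minimum of J is A(-4) + B(0) + 4 = -640 + 0 + 4 = -636, attained at (-4, 0).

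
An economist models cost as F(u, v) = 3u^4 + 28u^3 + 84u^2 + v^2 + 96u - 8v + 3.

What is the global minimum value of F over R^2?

-77

F(u,v) separates as P(u) + Q(v) + 3, so its minimum is min P + min Q + 3.
P'(u) = 12(u + 1)(u + 2)(u + 4) vanishes at u ∈ {-4, -2, -1}; Q'(v) = 2v - 8 vanishes at v ∈ {4}.
Local minima of P (where P''>0): P(-4)=-64, P(-1)=-37. Local minima of Q: Q(4)=-16.
So the global minimum of F is P(-4) + Q(4) + 3 = -64 − 16 + 3 = -77, attained at (-4, 4).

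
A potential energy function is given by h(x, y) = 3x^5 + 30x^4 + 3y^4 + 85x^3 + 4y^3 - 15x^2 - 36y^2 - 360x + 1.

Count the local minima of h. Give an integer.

h separates as a function of x plus a function of y, so ∇h=0 decouples.
∂h/∂x = 15(x - 1)(x + 2)(x + 3)(x + 4) = 0 at x ∈ {-4, -3, -2, 1}; ∂h/∂y = 12y(y - 2)(y + 3) = 0 at y ∈ {-3, 0, 2}.
The Hessian is diagonal: diag(h_xx, h_yy). Second derivatives: h_xx(-4)=-150, h_xx(-3)=60, h_xx(-2)=-90, h_xx(1)=900; h_yy(-3)=180, h_yy(0)=-72, h_yy(2)=120.
Local minima occur where both diagonal entries positive: (-3, -3), (-3, 2), (1, -3), (1, 2). Count: 4.

4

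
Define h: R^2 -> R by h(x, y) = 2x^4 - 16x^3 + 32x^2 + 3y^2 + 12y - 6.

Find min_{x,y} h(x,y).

-18

h(x,y) separates as P(x) + Q(y) − 6, so its minimum is min P + min Q − 6.
P'(x) = 8x(x - 4)(x - 2) vanishes at x ∈ {0, 2, 4}; Q'(y) = 6y + 12 vanishes at y ∈ {-2}.
Local minima of P (where P''>0): P(0)=0, P(4)=0. Local minima of Q: Q(-2)=-12.
So the global minimum of h is P(0) + Q(-2) − 6 = 0 − 12 − 6 = -18, attained at (0, -2).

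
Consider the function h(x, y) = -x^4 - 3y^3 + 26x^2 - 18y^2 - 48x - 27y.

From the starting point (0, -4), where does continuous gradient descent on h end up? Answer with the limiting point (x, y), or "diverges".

(1, -3)

h is separable, so gradient descent decouples: x follows -∂h/∂x, y follows -∂h/∂y.
∂h/∂x = -4(x - 3)(x - 1)(x + 4); at x=0 this is -48, so x increases.
∂h/∂y = -9(y + 1)(y + 3); at y=-4 this is -27, so y increases.
x converges to its nearest critical value 1 (a local min of the x-part); y converges to -3. The iterate converges to (1, -3).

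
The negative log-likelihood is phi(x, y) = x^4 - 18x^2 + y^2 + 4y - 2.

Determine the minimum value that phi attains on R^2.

phi(x,y) separates as P(x) + Q(y) − 2, so its minimum is min P + min Q − 2.
P'(x) = 4x(x - 3)(x + 3) vanishes at x ∈ {-3, 0, 3}; Q'(y) = 2y + 4 vanishes at y ∈ {-2}.
Local minima of P (where P''>0): P(-3)=-81, P(3)=-81. Local minima of Q: Q(-2)=-4.
So the global minimum of phi is P(-3) + Q(-2) − 2 = -81 − 4 − 2 = -87, attained at (-3, -2).

-87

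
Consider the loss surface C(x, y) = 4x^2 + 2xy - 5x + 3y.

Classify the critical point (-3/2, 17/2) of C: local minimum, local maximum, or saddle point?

saddle point

The Hessian of C is constant: H = [[8, 2], [2, 0]].
det(H) = 8·0 − 2² = -4.
Since det(H) < 0, H is indefinite and the critical point is a saddle point.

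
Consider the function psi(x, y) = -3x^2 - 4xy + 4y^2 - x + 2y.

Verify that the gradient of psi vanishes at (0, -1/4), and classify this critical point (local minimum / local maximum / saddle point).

∇psi = (-6x - 4y - 1, -4x + 8y + 2); substituting (0, -1/4) gives ∇psi = (0, 0), so (0, -1/4) is indeed a critical point.
The Hessian of psi is constant: H = [[-6, -4], [-4, 8]].
det(H) = (-6)·8 − (-4)² = -64.
Since det(H) < 0, H is indefinite and the critical point is a saddle point.

saddle point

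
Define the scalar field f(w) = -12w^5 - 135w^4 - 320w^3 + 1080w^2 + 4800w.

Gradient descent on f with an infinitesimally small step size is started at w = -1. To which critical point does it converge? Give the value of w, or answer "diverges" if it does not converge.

f'(w) = -60(w - 2)(w + 2)(w + 4)(w + 5), so f'(-1) = 2160.
Gradient descent moves in the -f' direction, i.e. w is decreasing.
The nearest critical point in that direction is w = -2, where f'' = 1440 > 0 (a local minimum). The iterate converges there.

-2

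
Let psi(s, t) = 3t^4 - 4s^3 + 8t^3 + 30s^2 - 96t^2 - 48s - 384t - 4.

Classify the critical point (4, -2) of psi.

local maximum

The mixed partial ∂²psi/∂s∂t is 0, so the Hessian at any point is diag(psi_ss, psi_tt) = diag(12(-2s + 5), 12(3t^2 + 4t - 16)).
At (4, -2): H = diag(-36, -144).
Both eigenvalues are negative, so H is negative definite: a local maximum.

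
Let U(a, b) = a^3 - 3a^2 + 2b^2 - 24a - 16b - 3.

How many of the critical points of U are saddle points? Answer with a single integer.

U separates as a function of a plus a function of b, so ∇U=0 decouples.
∂U/∂a = 3(a - 4)(a + 2) = 0 at a ∈ {-2, 4}; ∂U/∂b = 4(b - 4) = 0 at b ∈ {4}.
The Hessian is diagonal: diag(U_aa, U_bb). Second derivatives: U_aa(-2)=-18, U_aa(4)=18; U_bb(4)=4.
Saddle points occur where the two diagonal entries have opposite signs: (-2, 4). Count: 1.

1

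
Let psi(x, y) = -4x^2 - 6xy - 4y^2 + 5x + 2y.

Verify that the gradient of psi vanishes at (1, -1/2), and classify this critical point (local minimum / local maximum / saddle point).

∇psi = (-8x - 6y + 5, -6x - 8y + 2); substituting (1, -1/2) gives ∇psi = (0, 0), so (1, -1/2) is indeed a critical point.
The Hessian of psi is constant: H = [[-8, -6], [-6, -8]].
det(H) = (-8)·(-8) − (-6)² = 28.
det(H) > 0 and tr(H) = -16 < 0, so H is negative definite and the point is a local maximum.

local maximum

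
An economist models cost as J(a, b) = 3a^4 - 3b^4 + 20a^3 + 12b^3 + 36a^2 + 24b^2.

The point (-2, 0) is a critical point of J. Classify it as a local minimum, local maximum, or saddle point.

saddle point

The mixed partial ∂²J/∂a∂b is 0, so the Hessian at any point is diag(J_aa, J_bb) = diag(12(3a^2 + 10a + 6), 12(-3b^2 + 6b + 4)).
At (-2, 0): H = diag(-24, 48).
The eigenvalues have opposite signs, so H is indefinite: a saddle point.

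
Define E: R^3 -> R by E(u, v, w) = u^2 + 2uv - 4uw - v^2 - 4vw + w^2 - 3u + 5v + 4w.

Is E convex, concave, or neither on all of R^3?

neither

E is quadratic, so its Hessian is the constant matrix H = [[2, 2, -4], [2, -2, -4], [-4, -4, 2]].
Leading principal minors: 2, -8, 48.
Neither pattern holds ⇒ H is indefinite ⇒ neither convex nor concave.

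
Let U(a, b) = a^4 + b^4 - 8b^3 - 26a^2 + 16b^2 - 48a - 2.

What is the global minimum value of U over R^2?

-354

U(a,b) separates as P(a) + Q(b) − 2, so its minimum is min P + min Q − 2.
P'(a) = 4(a - 4)(a + 1)(a + 3) vanishes at a ∈ {-3, -1, 4}; Q'(b) = 4b(b - 4)(b - 2) vanishes at b ∈ {0, 2, 4}.
Local minima of P (where P''>0): P(-3)=-9, P(4)=-352. Local minima of Q: Q(0)=0, Q(4)=0.
So the global minimum of U is P(4) + Q(0) − 2 = -352 + 0 − 2 = -354, attained at (4, 0).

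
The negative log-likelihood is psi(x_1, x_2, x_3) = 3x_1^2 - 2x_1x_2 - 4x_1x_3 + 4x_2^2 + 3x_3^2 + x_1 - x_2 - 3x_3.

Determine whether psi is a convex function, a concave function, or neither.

convex

psi is quadratic, so its Hessian is the constant matrix H = [[6, -2, -4], [-2, 8, 0], [-4, 0, 6]].
Leading principal minors: 6, 44, 136.
All positive ⇒ H ≻ 0 ⇒ convex.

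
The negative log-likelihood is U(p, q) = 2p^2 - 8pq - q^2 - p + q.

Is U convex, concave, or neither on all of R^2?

neither

U is quadratic, so its Hessian is the constant matrix H = [[4, -8], [-8, -2]].
det(H) = -72, tr(H) = 2.
det(H) < 0, so H is indefinite: neither convex nor concave.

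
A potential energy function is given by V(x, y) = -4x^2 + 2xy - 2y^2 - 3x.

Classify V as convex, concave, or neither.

concave

V is quadratic, so its Hessian is the constant matrix H = [[-8, 2], [2, -4]].
det(H) = 28, tr(H) = -12.
det(H) > 0 and tr(H) < 0, so H is negative definite everywhere: concave.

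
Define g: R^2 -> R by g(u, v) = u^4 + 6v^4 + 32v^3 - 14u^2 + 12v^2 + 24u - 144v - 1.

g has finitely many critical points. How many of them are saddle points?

4

g separates as a function of u plus a function of v, so ∇g=0 decouples.
∂g/∂u = 4(u - 2)(u - 1)(u + 3) = 0 at u ∈ {-3, 1, 2}; ∂g/∂v = 24(v - 1)(v + 2)(v + 3) = 0 at v ∈ {-3, -2, 1}.
The Hessian is diagonal: diag(g_uu, g_vv). Second derivatives: g_uu(-3)=80, g_uu(1)=-16, g_uu(2)=20; g_vv(-3)=96, g_vv(-2)=-72, g_vv(1)=288.
Saddle points occur where the two diagonal entries have opposite signs: (-3, -2), (1, -3), (1, 1), (2, -2). Count: 4.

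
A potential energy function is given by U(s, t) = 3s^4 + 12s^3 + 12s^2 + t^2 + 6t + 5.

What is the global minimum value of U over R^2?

-4

U(s,t) separates as P(s) + Q(t) + 5, so its minimum is min P + min Q + 5.
P'(s) = 12s(s + 1)(s + 2) vanishes at s ∈ {-2, -1, 0}; Q'(t) = 2(t + 3) vanishes at t ∈ {-3}.
Local minima of P (where P''>0): P(-2)=0, P(0)=0. Local minima of Q: Q(-3)=-9.
So the global minimum of U is P(-2) + Q(-3) + 5 = 0 − 9 + 5 = -4, attained at (-2, -3).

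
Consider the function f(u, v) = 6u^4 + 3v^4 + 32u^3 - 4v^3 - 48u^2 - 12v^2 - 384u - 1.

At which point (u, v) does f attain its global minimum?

(2, 2)

f(u,v) separates as P(u) + Q(v) − 1, so its minimum is min P + min Q − 1.
P'(u) = 24(u - 2)(u + 2)(u + 4) vanishes at u ∈ {-4, -2, 2}; Q'(v) = 12v(v - 2)(v + 1) vanishes at v ∈ {-1, 0, 2}.
Local minima of P (where P''>0): P(-4)=256, P(2)=-608. Local minima of Q: Q(-1)=-5, Q(2)=-32.
So the global minimum of f is P(2) + Q(2) − 1 = -608 − 32 − 1 = -641, attained at (2, 2).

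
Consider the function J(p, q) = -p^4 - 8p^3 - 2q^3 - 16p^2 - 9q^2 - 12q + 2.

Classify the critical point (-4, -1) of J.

The mixed partial ∂²J/∂p∂q is 0, so the Hessian at any point is diag(J_pp, J_qq) = diag(-4(3p^2 + 12p + 8), -6(2q + 3)).
At (-4, -1): H = diag(-32, -6).
Both eigenvalues are negative, so H is negative definite: a local maximum.

local maximum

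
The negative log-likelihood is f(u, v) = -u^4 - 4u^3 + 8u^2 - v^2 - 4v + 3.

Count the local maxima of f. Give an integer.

f separates as a function of u plus a function of v, so ∇f=0 decouples.
∂f/∂u = -4u(u - 1)(u + 4) = 0 at u ∈ {-4, 0, 1}; ∂f/∂v = -2(v + 2) = 0 at v ∈ {-2}.
The Hessian is diagonal: diag(f_uu, f_vv). Second derivatives: f_uu(-4)=-80, f_uu(0)=16, f_uu(1)=-20; f_vv(-2)=-2.
Local maxima occur where both diagonal entries negative: (-4, -2), (1, -2). Count: 2.

2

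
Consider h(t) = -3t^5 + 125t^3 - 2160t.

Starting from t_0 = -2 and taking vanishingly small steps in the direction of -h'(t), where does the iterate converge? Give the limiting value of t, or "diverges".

3

h'(t) = -15(t - 4)(t - 3)(t + 3)(t + 4), so h'(-2) = -900.
Gradient descent moves in the -h' direction, i.e. t is increasing.
The nearest critical point in that direction is t = 3, where h'' = 630 > 0 (a local minimum). The iterate converges there.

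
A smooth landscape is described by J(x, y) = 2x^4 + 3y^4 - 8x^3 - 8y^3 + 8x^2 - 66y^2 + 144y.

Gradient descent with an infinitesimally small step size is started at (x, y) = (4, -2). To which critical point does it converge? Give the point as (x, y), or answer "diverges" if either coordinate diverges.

J is separable, so gradient descent decouples: x follows -∂J/∂x, y follows -∂J/∂y.
∂J/∂x = 8x(x - 2)(x - 1); at x=4 this is 192, so x decreases.
∂J/∂y = 12(y - 4)(y - 1)(y + 3); at y=-2 this is 216, so y decreases.
x converges to its nearest critical value 2 (a local min of the x-part); y converges to -3. The iterate converges to (2, -3).

(2, -3)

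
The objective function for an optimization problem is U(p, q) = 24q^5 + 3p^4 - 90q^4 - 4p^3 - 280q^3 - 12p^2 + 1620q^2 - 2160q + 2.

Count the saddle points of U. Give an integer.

U separates as a function of p plus a function of q, so ∇U=0 decouples.
∂U/∂p = 12p(p - 2)(p + 1) = 0 at p ∈ {-1, 0, 2}; ∂U/∂q = 120(q - 3)(q - 2)(q - 1)(q + 3) = 0 at q ∈ {-3, 1, 2, 3}.
The Hessian is diagonal: diag(U_pp, U_qq). Second derivatives: U_pp(-1)=36, U_pp(0)=-24, U_pp(2)=72; U_qq(-3)=-14400, U_qq(1)=960, U_qq(2)=-600, U_qq(3)=1440.
Saddle points occur where the two diagonal entries have opposite signs: (-1, -3), (-1, 2), (0, 1), (0, 3), (2, -3), (2, 2). Count: 6.

6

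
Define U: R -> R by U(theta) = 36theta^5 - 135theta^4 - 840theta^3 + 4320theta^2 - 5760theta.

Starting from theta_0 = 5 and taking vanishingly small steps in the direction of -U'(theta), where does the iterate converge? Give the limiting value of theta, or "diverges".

4

U'(theta) = 180(theta - 4)(theta - 2)(theta - 1)(theta + 4), so U'(5) = 19440.
Gradient descent moves in the -U' direction, i.e. theta is decreasing.
The nearest critical point in that direction is theta = 4, where U'' = 8640 > 0 (a local minimum). The iterate converges there.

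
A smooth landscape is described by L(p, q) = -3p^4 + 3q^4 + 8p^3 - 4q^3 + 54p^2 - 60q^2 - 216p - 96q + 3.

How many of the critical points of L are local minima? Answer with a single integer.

2

L separates as a function of p plus a function of q, so ∇L=0 decouples.
∂L/∂p = -12(p - 3)(p - 2)(p + 3) = 0 at p ∈ {-3, 2, 3}; ∂L/∂q = 12(q - 4)(q + 1)(q + 2) = 0 at q ∈ {-2, -1, 4}.
The Hessian is diagonal: diag(L_pp, L_qq). Second derivatives: L_pp(-3)=-360, L_pp(2)=60, L_pp(3)=-72; L_qq(-2)=72, L_qq(-1)=-60, L_qq(4)=360.
Local minima occur where both diagonal entries positive: (2, -2), (2, 4). Count: 2.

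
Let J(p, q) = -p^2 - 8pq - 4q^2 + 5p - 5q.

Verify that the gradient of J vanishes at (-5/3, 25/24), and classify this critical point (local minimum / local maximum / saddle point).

∇J = (-2p - 8q + 5, -8p - 8q - 5); substituting (-5/3, 25/24) gives ∇J = (0, 0), so (-5/3, 25/24) is indeed a critical point.
The Hessian of J is constant: H = [[-2, -8], [-8, -8]].
det(H) = (-2)·(-8) − (-8)² = -48.
Since det(H) < 0, H is indefinite and the critical point is a saddle point.

saddle point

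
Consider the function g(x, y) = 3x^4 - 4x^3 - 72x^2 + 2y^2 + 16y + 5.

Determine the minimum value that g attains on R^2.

-667

g(x,y) separates as P(x) + Q(y) + 5, so its minimum is min P + min Q + 5.
P'(x) = 12x(x - 4)(x + 3) vanishes at x ∈ {-3, 0, 4}; Q'(y) = 4y + 16 vanishes at y ∈ {-4}.
Local minima of P (where P''>0): P(-3)=-297, P(4)=-640. Local minima of Q: Q(-4)=-32.
So the global minimum of g is P(4) + Q(-4) + 5 = -640 − 32 + 5 = -667, attained at (4, -4).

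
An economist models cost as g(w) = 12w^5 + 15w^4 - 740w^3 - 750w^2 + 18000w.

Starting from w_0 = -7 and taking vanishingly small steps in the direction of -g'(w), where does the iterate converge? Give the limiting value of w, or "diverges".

g'(w) = 60(w - 5)(w - 3)(w + 4)(w + 5), so g'(-7) = 43200.
Gradient descent moves in the -g' direction, i.e. w is decreasing.
There is no critical point below w=-7, and g' keeps the same sign, so the iterate runs off to −∞.

diverges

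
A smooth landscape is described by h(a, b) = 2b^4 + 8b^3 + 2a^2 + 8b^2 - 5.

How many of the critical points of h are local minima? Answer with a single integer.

h separates as a function of a plus a function of b, so ∇h=0 decouples.
∂h/∂a = 4a = 0 at a ∈ {0}; ∂h/∂b = 8b(b + 1)(b + 2) = 0 at b ∈ {-2, -1, 0}.
The Hessian is diagonal: diag(h_aa, h_bb). Second derivatives: h_aa(0)=4; h_bb(-2)=16, h_bb(-1)=-8, h_bb(0)=16.
Local minima occur where both diagonal entries positive: (0, -2), (0, 0). Count: 2.

2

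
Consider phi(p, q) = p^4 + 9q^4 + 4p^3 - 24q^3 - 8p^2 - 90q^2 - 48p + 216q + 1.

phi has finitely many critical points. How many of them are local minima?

phi separates as a function of p plus a function of q, so ∇phi=0 decouples.
∂phi/∂p = 4(p - 2)(p + 2)(p + 3) = 0 at p ∈ {-3, -2, 2}; ∂phi/∂q = 36(q - 3)(q - 1)(q + 2) = 0 at q ∈ {-2, 1, 3}.
The Hessian is diagonal: diag(phi_pp, phi_qq). Second derivatives: phi_pp(-3)=20, phi_pp(-2)=-16, phi_pp(2)=80; phi_qq(-2)=540, phi_qq(1)=-216, phi_qq(3)=360.
Local minima occur where both diagonal entries positive: (-3, -2), (-3, 3), (2, -2), (2, 3). Count: 4.

4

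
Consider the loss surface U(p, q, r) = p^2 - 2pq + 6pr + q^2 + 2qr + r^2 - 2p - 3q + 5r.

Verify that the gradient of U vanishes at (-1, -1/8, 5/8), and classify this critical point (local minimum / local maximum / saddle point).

saddle point

∇U = (2p - 2q + 6r - 2, -2p + 2q + 2r - 3, 6p + 2q + 2r + 5); substituting (-1, -1/8, 5/8) gives ∇U = (0, 0, 0), so (-1, -1/8, 5/8) is indeed a critical point.
The Hessian is constant: H = [[2, -2, 6], [-2, 2, 2], [6, 2, 2]].
Leading principal minors: Δ₁ = 2, Δ₂ = 0, Δ₃ = -128.
The minors fit neither the all-positive nor the alternating-sign pattern, so H is indefinite: a saddle point.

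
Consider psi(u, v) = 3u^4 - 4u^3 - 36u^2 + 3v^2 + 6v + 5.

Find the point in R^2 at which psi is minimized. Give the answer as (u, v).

psi(u,v) separates as P(u) + Q(v) + 5, so its minimum is min P + min Q + 5.
P'(u) = 12u(u - 3)(u + 2) vanishes at u ∈ {-2, 0, 3}; Q'(v) = 6v + 6 vanishes at v ∈ {-1}.
Local minima of P (where P''>0): P(-2)=-64, P(3)=-189. Local minima of Q: Q(-1)=-3.
So the global minimum of psi is P(3) + Q(-1) + 5 = -189 − 3 + 5 = -187, attained at (3, -1).

(3, -1)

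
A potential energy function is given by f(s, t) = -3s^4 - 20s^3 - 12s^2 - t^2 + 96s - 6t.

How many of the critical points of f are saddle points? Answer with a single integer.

1

f separates as a function of s plus a function of t, so ∇f=0 decouples.
∂f/∂s = -12(s - 1)(s + 2)(s + 4) = 0 at s ∈ {-4, -2, 1}; ∂f/∂t = -2(t + 3) = 0 at t ∈ {-3}.
The Hessian is diagonal: diag(f_ss, f_tt). Second derivatives: f_ss(-4)=-120, f_ss(-2)=72, f_ss(1)=-180; f_tt(-3)=-2.
Saddle points occur where the two diagonal entries have opposite signs: (-2, -3). Count: 1.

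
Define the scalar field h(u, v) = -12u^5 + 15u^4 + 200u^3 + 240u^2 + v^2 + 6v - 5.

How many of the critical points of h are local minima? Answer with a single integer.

h separates as a function of u plus a function of v, so ∇h=0 decouples.
∂h/∂u = -60u(u - 4)(u + 1)(u + 2) = 0 at u ∈ {-2, -1, 0, 4}; ∂h/∂v = 2(v + 3) = 0 at v ∈ {-3}.
The Hessian is diagonal: diag(h_uu, h_vv). Second derivatives: h_uu(-2)=720, h_uu(-1)=-300, h_uu(0)=480, h_uu(4)=-7200; h_vv(-3)=2.
Local minima occur where both diagonal entries positive: (-2, -3), (0, -3). Count: 2.

2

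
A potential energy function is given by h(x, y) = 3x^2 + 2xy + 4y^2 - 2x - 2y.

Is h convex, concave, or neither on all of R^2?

convex

h is quadratic, so its Hessian is the constant matrix H = [[6, 2], [2, 8]].
det(H) = 44, tr(H) = 14.
det(H) > 0 and tr(H) > 0, so H is positive definite everywhere: convex.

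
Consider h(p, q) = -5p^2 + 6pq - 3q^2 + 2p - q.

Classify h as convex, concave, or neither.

concave

h is quadratic, so its Hessian is the constant matrix H = [[-10, 6], [6, -6]].
det(H) = 24, tr(H) = -16.
det(H) > 0 and tr(H) < 0, so H is negative definite everywhere: concave.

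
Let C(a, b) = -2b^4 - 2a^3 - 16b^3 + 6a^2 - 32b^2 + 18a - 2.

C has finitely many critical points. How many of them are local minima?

C separates as a function of a plus a function of b, so ∇C=0 decouples.
∂C/∂a = -6(a - 3)(a + 1) = 0 at a ∈ {-1, 3}; ∂C/∂b = -8b(b + 2)(b + 4) = 0 at b ∈ {-4, -2, 0}.
The Hessian is diagonal: diag(C_aa, C_bb). Second derivatives: C_aa(-1)=24, C_aa(3)=-24; C_bb(-4)=-64, C_bb(-2)=32, C_bb(0)=-64.
Local minima occur where both diagonal entries positive: (-1, -2). Count: 1.

1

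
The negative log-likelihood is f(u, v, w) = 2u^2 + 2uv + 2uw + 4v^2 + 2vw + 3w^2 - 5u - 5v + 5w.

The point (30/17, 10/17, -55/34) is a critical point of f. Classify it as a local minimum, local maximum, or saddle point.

local minimum

The Hessian is constant: H = [[4, 2, 2], [2, 8, 2], [2, 2, 6]].
Leading principal minors: Δ₁ = 4, Δ₂ = 28, Δ₃ = 136.
All leading minors are positive, so H is positive definite: a local minimum.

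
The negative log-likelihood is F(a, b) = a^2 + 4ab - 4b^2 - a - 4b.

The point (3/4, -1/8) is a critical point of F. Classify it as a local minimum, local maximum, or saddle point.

saddle point

The Hessian of F is constant: H = [[2, 4], [4, -8]].
det(H) = 2·(-8) − 4² = -32.
Since det(H) < 0, H is indefinite and the critical point is a saddle point.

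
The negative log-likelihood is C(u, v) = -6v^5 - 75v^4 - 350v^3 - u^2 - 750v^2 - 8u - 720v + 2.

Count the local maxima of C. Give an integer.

2

C separates as a function of u plus a function of v, so ∇C=0 decouples.
∂C/∂u = -2(u + 4) = 0 at u ∈ {-4}; ∂C/∂v = -30(v + 1)(v + 2)(v + 3)(v + 4) = 0 at v ∈ {-4, -3, -2, -1}.
The Hessian is diagonal: diag(C_uu, C_vv). Second derivatives: C_uu(-4)=-2; C_vv(-4)=180, C_vv(-3)=-60, C_vv(-2)=60, C_vv(-1)=-180.
Local maxima occur where both diagonal entries negative: (-4, -3), (-4, -1). Count: 2.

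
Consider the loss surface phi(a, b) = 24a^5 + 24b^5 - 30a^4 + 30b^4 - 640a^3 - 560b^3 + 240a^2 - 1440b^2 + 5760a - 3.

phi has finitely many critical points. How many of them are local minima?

4

phi separates as a function of a plus a function of b, so ∇phi=0 decouples.
∂phi/∂a = 120(a - 4)(a - 2)(a + 2)(a + 3) = 0 at a ∈ {-3, -2, 2, 4}; ∂phi/∂b = 120b(b - 4)(b + 2)(b + 3) = 0 at b ∈ {-3, -2, 0, 4}.
The Hessian is diagonal: diag(phi_aa, phi_bb). Second derivatives: phi_aa(-3)=-4200, phi_aa(-2)=2880, phi_aa(2)=-4800, phi_aa(4)=10080; phi_bb(-3)=-2520, phi_bb(-2)=1440, phi_bb(0)=-2880, phi_bb(4)=20160.
Local minima occur where both diagonal entries positive: (-2, -2), (-2, 4), (4, -2), (4, 4). Count: 4.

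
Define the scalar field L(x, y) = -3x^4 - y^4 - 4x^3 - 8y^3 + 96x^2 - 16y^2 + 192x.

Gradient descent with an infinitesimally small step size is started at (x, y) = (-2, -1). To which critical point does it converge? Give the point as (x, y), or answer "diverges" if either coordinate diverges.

(-1, -2)

L is separable, so gradient descent decouples: x follows -∂L/∂x, y follows -∂L/∂y.
∂L/∂x = -12(x - 4)(x + 1)(x + 4); at x=-2 this is -144, so x increases.
∂L/∂y = -4y(y + 2)(y + 4); at y=-1 this is 12, so y decreases.
x converges to its nearest critical value -1 (a local min of the x-part); y converges to -2. The iterate converges to (-1, -2).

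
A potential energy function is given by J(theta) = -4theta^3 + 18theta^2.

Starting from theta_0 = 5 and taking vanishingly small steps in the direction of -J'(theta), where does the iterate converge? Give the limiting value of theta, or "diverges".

diverges

J'(theta) = -12theta(theta - 3), so J'(5) = -120.
Gradient descent moves in the -J' direction, i.e. theta is increasing.
There is no critical point above theta=5, and J' keeps the same sign, so the iterate runs off to +∞.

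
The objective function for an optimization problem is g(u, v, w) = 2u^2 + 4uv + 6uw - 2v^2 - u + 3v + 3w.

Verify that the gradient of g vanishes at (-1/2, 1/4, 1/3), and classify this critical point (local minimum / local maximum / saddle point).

∇g = (4u + 4v + 6w - 1, 4u - 4v + 3, 6u + 3); substituting (-1/2, 1/4, 1/3) gives ∇g = (0, 0, 0), so (-1/2, 1/4, 1/3) is indeed a critical point.
The Hessian is constant: H = [[4, 4, 6], [4, -4, 0], [6, 0, 0]].
Leading principal minors: Δ₁ = 4, Δ₂ = -32, Δ₃ = 144.
The minors fit neither the all-positive nor the alternating-sign pattern, so H is indefinite: a saddle point.

saddle point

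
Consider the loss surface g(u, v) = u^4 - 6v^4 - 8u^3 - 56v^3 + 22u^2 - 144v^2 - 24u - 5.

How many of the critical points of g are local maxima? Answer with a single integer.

g separates as a function of u plus a function of v, so ∇g=0 decouples.
∂g/∂u = 4(u - 3)(u - 2)(u - 1) = 0 at u ∈ {1, 2, 3}; ∂g/∂v = -24v(v + 3)(v + 4) = 0 at v ∈ {-4, -3, 0}.
The Hessian is diagonal: diag(g_uu, g_vv). Second derivatives: g_uu(1)=8, g_uu(2)=-4, g_uu(3)=8; g_vv(-4)=-96, g_vv(-3)=72, g_vv(0)=-288.
Local maxima occur where both diagonal entries negative: (2, -4), (2, 0). Count: 2.

2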